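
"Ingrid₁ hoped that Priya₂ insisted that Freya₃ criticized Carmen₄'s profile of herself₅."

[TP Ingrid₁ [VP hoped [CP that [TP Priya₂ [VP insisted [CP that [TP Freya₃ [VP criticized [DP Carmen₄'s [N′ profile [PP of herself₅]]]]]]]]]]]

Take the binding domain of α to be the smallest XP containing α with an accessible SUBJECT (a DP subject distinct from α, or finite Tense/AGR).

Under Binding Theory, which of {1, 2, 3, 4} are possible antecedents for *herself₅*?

{4}

*herself* is an anaphor, so Principle A applies: it must be bound in its binding domain.
Binding domain of *herself₅*: the possessed DP, whose subject is Carmen₄.
*Ingrid₁* c-commands the anaphor but is outside its binding domain → cannot satisfy Principle A.
*Priya₂* c-commands the anaphor but is outside its binding domain → cannot satisfy Principle A.
*Freya₃* c-commands the anaphor but is outside its binding domain → cannot satisfy Principle A.
*Carmen₄* c-commands the anaphor within its binding domain → licit binder.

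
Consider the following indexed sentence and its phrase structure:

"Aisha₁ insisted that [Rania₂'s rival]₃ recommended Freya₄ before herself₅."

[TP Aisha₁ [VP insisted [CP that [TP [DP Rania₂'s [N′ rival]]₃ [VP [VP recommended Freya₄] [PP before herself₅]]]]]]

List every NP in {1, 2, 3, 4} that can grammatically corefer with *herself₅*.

*herself* is an anaphor, so Principle A applies: it must be bound in its binding domain.
Binding domain of *herself₅*: the embedded TP, whose subject is [Rania₂'s rival]₃.
*Aisha₁* c-commands the anaphor but is outside its binding domain → cannot satisfy Principle A.
*Rania₂* does not c-command the anaphor → cannot bind it.
*[Rania₂'s rival]₃* c-commands the anaphor within its binding domain → licit binder.
*Freya₄* does not c-command the anaphor → cannot bind it.

{3}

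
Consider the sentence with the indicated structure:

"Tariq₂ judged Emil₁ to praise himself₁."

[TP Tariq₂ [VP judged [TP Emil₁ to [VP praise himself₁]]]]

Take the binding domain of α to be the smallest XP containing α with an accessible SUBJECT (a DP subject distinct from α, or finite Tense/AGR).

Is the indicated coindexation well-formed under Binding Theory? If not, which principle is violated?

The two coindexed NPs are *Emil₁* and *himself₁*.
*himself₁* is an anaphor; its binding domain is the embedded TP, whose subject is Emil₁. *Emil₁* c-commands it within that domain and shares its index, so Principle A is satisfied.
*Emil₁* is an R-expression; *himself₁* does not c-command it, and no other NP shares its index, so Principle C is satisfied.
All principles are respected.

grammatical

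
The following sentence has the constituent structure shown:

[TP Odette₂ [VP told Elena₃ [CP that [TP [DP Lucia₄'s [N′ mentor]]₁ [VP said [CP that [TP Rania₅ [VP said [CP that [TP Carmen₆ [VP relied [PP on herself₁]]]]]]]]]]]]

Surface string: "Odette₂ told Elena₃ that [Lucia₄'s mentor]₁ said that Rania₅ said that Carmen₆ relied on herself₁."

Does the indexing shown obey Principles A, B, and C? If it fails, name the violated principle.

Principle A

The two coindexed NPs are *[Lucia₄'s mentor]₁* and *herself₁*.
*herself₁* is an anaphor. Principle A requires it to be bound within its binding domain — the embedded TP, whose subject is Carmen₆.
Within that domain it is c-commanded by *Carmen₆*, which does not share its index.
*[Lucia₄'s mentor]₁* does c-command the anaphor, but from outside its binding domain.
The anaphor is unbound in its domain → Principle A violation.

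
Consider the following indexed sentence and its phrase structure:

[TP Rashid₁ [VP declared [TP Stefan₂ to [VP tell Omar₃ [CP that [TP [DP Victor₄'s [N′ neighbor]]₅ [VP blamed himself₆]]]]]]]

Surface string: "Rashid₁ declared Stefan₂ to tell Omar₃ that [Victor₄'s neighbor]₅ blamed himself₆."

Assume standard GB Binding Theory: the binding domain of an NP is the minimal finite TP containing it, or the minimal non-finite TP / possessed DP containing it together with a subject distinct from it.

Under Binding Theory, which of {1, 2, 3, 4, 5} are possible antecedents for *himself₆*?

{5}

*himself* is an anaphor, so Principle A applies: it must be bound in its binding domain.
Binding domain of *himself₆*: the embedded TP, whose subject is [Victor₄'s neighbor]₅.
*Rashid₁* c-commands the anaphor but is outside its binding domain → cannot satisfy Principle A.
*Stefan₂* c-commands the anaphor but is outside its binding domain → cannot satisfy Principle A.
*Omar₃* c-commands the anaphor but is outside its binding domain → cannot satisfy Principle A.
*Victor₄* does not c-command the anaphor → cannot bind it.
*[Victor₄'s neighbor]₅* c-commands the anaphor within its binding domain → licit binder.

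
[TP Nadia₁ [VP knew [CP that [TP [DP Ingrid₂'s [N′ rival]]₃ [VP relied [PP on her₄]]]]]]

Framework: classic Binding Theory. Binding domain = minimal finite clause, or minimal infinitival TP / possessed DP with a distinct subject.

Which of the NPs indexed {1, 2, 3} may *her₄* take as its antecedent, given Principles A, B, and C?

*her* is a pronoun, so Principle B applies: it must be free in its binding domain.
Binding domain of *her₄*: the embedded TP, whose subject is [Ingrid₂'s rival]₃.
*Nadia₁* c-commands the pronoun but from outside its binding domain, and is not c-commanded by it → coindexation permitted.
*Ingrid₂* and the pronoun do not c-command one another → neither Principle B nor Principle C is at stake; coindexation permitted.
*[Ingrid₂'s rival]₃* c-commands the pronoun within its binding domain → coindexation would violate Principle B.

{1, 2}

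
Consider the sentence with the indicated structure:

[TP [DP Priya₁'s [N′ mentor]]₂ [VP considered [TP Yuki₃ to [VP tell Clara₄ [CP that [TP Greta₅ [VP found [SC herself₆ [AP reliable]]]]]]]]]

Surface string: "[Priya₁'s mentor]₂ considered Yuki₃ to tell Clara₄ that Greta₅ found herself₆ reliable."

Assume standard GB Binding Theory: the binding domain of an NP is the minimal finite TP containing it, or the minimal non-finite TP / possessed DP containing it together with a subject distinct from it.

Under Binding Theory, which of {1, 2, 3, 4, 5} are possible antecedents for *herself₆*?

*herself* is an anaphor, so Principle A applies: it must be bound in its binding domain.
Binding domain of *herself₆*: the embedded TP, whose subject is Greta₅.
*Priya₁* does not c-command the anaphor → cannot bind it.
*[Priya₁'s mentor]₂* c-commands the anaphor but is outside its binding domain → cannot satisfy Principle A.
*Yuki₃* c-commands the anaphor but is outside its binding domain → cannot satisfy Principle A.
*Clara₄* c-commands the anaphor but is outside its binding domain → cannot satisfy Principle A.
*Greta₅* c-commands the anaphor within its binding domain → licit binder.

{5}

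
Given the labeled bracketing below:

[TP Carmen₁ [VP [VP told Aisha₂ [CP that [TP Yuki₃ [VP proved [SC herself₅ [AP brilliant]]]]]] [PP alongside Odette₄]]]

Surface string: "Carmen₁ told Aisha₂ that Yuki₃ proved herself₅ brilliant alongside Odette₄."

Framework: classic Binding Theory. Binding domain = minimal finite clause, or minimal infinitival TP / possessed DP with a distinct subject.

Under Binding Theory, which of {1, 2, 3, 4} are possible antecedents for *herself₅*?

{3}

*herself* is an anaphor, so Principle A applies: it must be bound in its binding domain.
Binding domain of *herself₅*: the embedded TP, whose subject is Yuki₃.
*Carmen₁* c-commands the anaphor but is outside its binding domain → cannot satisfy Principle A.
*Aisha₂* c-commands the anaphor but is outside its binding domain → cannot satisfy Principle A.
*Yuki₃* c-commands the anaphor within its binding domain → licit binder.
*Odette₄* does not c-command the anaphor → cannot bind it.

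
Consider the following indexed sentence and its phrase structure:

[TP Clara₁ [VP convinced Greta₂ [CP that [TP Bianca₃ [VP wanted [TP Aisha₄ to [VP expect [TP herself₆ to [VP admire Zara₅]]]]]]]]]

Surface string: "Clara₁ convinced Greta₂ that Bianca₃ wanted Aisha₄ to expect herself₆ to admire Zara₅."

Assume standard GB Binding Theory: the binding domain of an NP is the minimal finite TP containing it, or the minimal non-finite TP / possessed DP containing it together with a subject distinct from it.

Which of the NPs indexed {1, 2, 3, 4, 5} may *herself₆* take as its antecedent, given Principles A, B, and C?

*herself* is an anaphor, so Principle A applies: it must be bound in its binding domain.
Binding domain of *herself₆*: the embedded TP, whose subject is Aisha₄.
*Clara₁* c-commands the anaphor but is outside its binding domain → cannot satisfy Principle A.
*Greta₂* c-commands the anaphor but is outside its binding domain → cannot satisfy Principle A.
*Bianca₃* c-commands the anaphor but is outside its binding domain → cannot satisfy Principle A.
*Aisha₄* c-commands the anaphor within its binding domain → licit binder.
*Zara₅* does not c-command the anaphor → cannot bind it.

{4}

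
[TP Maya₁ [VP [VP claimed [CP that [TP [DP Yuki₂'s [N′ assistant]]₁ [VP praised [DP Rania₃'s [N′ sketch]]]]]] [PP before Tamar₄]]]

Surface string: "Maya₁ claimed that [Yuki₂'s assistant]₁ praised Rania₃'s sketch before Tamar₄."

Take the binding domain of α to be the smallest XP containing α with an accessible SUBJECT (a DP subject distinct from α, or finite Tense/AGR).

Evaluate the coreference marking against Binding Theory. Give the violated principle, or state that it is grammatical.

The two coindexed NPs are *[Yuki₂'s assistant]₁* and *Maya₁*.
*[Yuki₂'s assistant]₁* is an R-expression. Principle C requires it to be free everywhere.
*Maya₁* c-commands it and carries the same index.
The R-expression is bound → Principle C violation.

Principle C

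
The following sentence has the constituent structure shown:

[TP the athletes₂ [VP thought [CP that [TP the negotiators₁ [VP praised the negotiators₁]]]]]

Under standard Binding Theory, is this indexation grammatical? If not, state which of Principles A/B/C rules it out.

Principle C

The two coindexed NPs are *the negotiators₁* (the lower occurrence) and *the negotiators₁* (the higher occurrence).
*the negotiators₁* (the lower occurrence) is an R-expression. Principle C requires it to be free everywhere.
*the negotiators₁* (the higher occurrence) c-commands it and carries the same index.
The R-expression is bound → Principle C violation.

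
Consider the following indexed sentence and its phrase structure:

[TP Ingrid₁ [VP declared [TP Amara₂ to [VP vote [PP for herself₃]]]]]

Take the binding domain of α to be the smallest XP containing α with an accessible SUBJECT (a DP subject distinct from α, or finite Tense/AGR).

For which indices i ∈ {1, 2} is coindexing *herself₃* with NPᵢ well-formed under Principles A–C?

{2}

*herself* is an anaphor, so Principle A applies: it must be bound in its binding domain.
Binding domain of *herself₃*: the embedded TP, whose subject is Amara₂.
*Ingrid₁* c-commands the anaphor but is outside its binding domain → cannot satisfy Principle A.
*Amara₂* c-commands the anaphor within its binding domain → licit binder.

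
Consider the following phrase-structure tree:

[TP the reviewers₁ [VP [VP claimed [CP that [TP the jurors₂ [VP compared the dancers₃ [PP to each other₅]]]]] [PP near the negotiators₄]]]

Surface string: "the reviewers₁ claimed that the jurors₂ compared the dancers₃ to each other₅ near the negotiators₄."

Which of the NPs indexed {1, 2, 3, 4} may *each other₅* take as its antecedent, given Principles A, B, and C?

*each other* is an anaphor, so Principle A applies: it must be bound in its binding domain.
Binding domain of *each other₅*: the embedded TP, whose subject is the jurors₂.
*the reviewers₁* c-commands the anaphor but is outside its binding domain → cannot satisfy Principle A.
*the jurors₂* c-commands the anaphor within its binding domain → licit binder.
*the dancers₃* c-commands the anaphor within its binding domain → licit binder.
*the negotiators₄* does not c-command the anaphor → cannot bind it.

{2, 3}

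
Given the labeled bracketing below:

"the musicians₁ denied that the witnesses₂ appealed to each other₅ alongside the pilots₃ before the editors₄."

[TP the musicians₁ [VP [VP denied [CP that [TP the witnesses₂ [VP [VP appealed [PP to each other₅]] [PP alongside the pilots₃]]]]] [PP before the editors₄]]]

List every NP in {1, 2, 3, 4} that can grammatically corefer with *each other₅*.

{2}

*each other* is an anaphor, so Principle A applies: it must be bound in its binding domain.
Binding domain of *each other₅*: the embedded TP, whose subject is the witnesses₂.
*the musicians₁* c-commands the anaphor but is outside its binding domain → cannot satisfy Principle A.
*the witnesses₂* c-commands the anaphor within its binding domain → licit binder.
*the pilots₃* does not c-command the anaphor → cannot bind it.
*the editors₄* does not c-command the anaphor → cannot bind it.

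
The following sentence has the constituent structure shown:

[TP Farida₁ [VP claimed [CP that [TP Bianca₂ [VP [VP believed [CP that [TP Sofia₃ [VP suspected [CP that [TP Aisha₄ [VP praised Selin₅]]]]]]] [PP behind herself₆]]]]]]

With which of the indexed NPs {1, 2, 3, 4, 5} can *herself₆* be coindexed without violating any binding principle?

*herself* is an anaphor, so Principle A applies: it must be bound in its binding domain.
Binding domain of *herself₆*: the embedded TP, whose subject is Bianca₂.
*Farida₁* c-commands the anaphor but is outside its binding domain → cannot satisfy Principle A.
*Bianca₂* c-commands the anaphor within its binding domain → licit binder.
*Sofia₃* does not c-command the anaphor → cannot bind it.
*Aisha₄* does not c-command the anaphor → cannot bind it.
*Selin₅* does not c-command the anaphor → cannot bind it.

{2}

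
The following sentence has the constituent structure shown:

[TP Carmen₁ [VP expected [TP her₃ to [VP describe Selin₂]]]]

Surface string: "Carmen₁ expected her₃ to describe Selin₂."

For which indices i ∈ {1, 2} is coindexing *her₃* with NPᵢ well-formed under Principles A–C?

*her* is a pronoun, so Principle B applies: it must be free in its binding domain.
Binding domain of *her₃*: the matrix TP, whose subject is Carmen₁.
*Carmen₁* c-commands the pronoun within its binding domain → coindexation would violate Principle B.
*Selin₂*: the pronoun c-commands this R-expression → coindexation would violate Principle C on *Selin₂*.

none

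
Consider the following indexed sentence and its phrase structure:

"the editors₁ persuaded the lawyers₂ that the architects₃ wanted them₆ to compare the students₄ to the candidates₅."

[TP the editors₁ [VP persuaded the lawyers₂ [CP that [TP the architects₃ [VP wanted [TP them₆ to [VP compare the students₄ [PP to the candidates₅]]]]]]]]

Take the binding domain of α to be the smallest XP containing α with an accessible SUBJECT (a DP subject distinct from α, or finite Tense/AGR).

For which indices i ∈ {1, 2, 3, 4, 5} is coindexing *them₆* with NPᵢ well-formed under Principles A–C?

{1, 2}

*them* is a pronoun, so Principle B applies: it must be free in its binding domain.
Binding domain of *them₆*: the embedded TP, whose subject is the architects₃.
*the editors₁* c-commands the pronoun but from outside its binding domain, and is not c-commanded by it → coindexation permitted.
*the lawyers₂* c-commands the pronoun but from outside its binding domain, and is not c-commanded by it → coindexation permitted.
*the architects₃* c-commands the pronoun within its binding domain → coindexation would violate Principle B.
*the students₄*: the pronoun c-commands this R-expression → coindexation would violate Principle C on *the students₄*.
*the candidates₅*: the pronoun c-commands this R-expression → coindexation would violate Principle C on *the candidates₅*.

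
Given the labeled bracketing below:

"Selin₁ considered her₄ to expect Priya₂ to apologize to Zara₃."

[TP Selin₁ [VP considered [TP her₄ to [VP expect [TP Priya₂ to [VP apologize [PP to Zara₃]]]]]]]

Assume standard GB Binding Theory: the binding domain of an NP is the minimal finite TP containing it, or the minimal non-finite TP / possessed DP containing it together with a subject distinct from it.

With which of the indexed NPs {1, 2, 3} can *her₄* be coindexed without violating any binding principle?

*her* is a pronoun, so Principle B applies: it must be free in its binding domain.
Binding domain of *her₄*: the matrix TP, whose subject is Selin₁.
*Selin₁* c-commands the pronoun within its binding domain → coindexation would violate Principle B.
*Priya₂*: the pronoun c-commands this R-expression → coindexation would violate Principle C on *Priya₂*.
*Zara₃*: the pronoun c-commands this R-expression → coindexation would violate Principle C on *Zara₃*.

none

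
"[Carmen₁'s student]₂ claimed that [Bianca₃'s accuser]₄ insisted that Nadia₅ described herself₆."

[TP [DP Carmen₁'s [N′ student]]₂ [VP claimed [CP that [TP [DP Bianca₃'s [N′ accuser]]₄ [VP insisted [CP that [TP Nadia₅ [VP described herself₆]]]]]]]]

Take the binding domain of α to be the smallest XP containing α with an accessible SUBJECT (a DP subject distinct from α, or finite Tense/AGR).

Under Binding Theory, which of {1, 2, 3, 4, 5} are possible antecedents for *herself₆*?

{5}

*herself* is an anaphor, so Principle A applies: it must be bound in its binding domain.
Binding domain of *herself₆*: the embedded TP, whose subject is Nadia₅.
*Carmen₁* does not c-command the anaphor → cannot bind it.
*[Carmen₁'s student]₂* c-commands the anaphor but is outside its binding domain → cannot satisfy Principle A.
*Bianca₃* does not c-command the anaphor → cannot bind it.
*[Bianca₃'s accuser]₄* c-commands the anaphor but is outside its binding domain → cannot satisfy Principle A.
*Nadia₅* c-commands the anaphor within its binding domain → licit binder.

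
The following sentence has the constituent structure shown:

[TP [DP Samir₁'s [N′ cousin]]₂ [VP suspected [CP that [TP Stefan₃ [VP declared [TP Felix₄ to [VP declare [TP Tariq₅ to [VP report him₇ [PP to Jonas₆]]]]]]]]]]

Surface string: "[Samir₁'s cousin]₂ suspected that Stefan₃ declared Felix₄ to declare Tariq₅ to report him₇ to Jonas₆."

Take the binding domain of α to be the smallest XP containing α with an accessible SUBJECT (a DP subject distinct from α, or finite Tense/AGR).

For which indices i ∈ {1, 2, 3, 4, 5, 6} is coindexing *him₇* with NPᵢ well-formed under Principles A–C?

*him* is a pronoun, so Principle B applies: it must be free in its binding domain.
Binding domain of *him₇*: the embedded TP, whose subject is Tariq₅.
*Samir₁* and the pronoun do not c-command one another → neither Principle B nor Principle C is at stake; coindexation permitted.
*[Samir₁'s cousin]₂* c-commands the pronoun but from outside its binding domain, and is not c-commanded by it → coindexation permitted.
*Stefan₃* c-commands the pronoun but from outside its binding domain, and is not c-commanded by it → coindexation permitted.
*Felix₄* c-commands the pronoun but from outside its binding domain, and is not c-commanded by it → coindexation permitted.
*Tariq₅* c-commands the pronoun within its binding domain → coindexation would violate Principle B.
*Jonas₆*: the pronoun c-commands this R-expression → coindexation would violate Principle C on *Jonas₆*.

{1, 2, 3, 4}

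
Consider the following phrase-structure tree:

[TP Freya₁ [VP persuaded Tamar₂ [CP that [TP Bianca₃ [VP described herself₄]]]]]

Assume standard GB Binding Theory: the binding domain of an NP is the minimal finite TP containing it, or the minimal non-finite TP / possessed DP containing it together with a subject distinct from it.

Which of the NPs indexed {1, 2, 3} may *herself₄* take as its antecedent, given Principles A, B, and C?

{3}

*herself* is an anaphor, so Principle A applies: it must be bound in its binding domain.
Binding domain of *herself₄*: the embedded TP, whose subject is Bianca₃.
*Freya₁* c-commands the anaphor but is outside its binding domain → cannot satisfy Principle A.
*Tamar₂* c-commands the anaphor but is outside its binding domain → cannot satisfy Principle A.
*Bianca₃* c-commands the anaphor within its binding domain → licit binder.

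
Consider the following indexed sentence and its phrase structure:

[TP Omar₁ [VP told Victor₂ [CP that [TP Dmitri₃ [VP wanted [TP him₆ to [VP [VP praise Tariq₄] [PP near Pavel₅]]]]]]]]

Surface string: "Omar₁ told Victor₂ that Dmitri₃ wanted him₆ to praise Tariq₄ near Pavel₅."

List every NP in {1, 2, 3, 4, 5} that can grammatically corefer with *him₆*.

{1, 2}

*him* is a pronoun, so Principle B applies: it must be free in its binding domain.
Binding domain of *him₆*: the embedded TP, whose subject is Dmitri₃.
*Omar₁* c-commands the pronoun but from outside its binding domain, and is not c-commanded by it → coindexation permitted.
*Victor₂* c-commands the pronoun but from outside its binding domain, and is not c-commanded by it → coindexation permitted.
*Dmitri₃* c-commands the pronoun within its binding domain → coindexation would violate Principle B.
*Tariq₄*: the pronoun c-commands this R-expression → coindexation would violate Principle C on *Tariq₄*.
*Pavel₅*: the pronoun c-commands this R-expression → coindexation would violate Principle C on *Pavel₅*.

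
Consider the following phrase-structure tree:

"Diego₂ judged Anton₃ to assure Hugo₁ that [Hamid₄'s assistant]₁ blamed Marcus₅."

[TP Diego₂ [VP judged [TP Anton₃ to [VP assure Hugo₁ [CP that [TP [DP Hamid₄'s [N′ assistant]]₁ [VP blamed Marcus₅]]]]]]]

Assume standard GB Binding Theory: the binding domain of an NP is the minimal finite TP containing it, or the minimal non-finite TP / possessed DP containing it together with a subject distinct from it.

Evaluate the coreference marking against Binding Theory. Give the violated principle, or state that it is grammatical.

The two coindexed NPs are *[Hamid₄'s assistant]₁* and *Hugo₁*.
*[Hamid₄'s assistant]₁* is an R-expression. Principle C requires it to be free everywhere.
*Hugo₁* c-commands it and carries the same index.
The R-expression is bound → Principle C violation.

Principle C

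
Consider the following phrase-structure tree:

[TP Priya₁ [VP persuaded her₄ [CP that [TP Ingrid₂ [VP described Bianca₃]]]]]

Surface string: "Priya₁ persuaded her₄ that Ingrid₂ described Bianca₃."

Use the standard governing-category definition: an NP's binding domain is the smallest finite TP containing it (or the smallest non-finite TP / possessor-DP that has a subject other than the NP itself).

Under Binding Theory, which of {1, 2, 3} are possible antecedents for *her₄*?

*her* is a pronoun, so Principle B applies: it must be free in its binding domain.
Binding domain of *her₄*: the matrix TP, whose subject is Priya₁.
*Priya₁* c-commands the pronoun within its binding domain → coindexation would violate Principle B.
*Ingrid₂*: the pronoun c-commands this R-expression → coindexation would violate Principle C on *Ingrid₂*.
*Bianca₃*: the pronoun c-commands this R-expression → coindexation would violate Principle C on *Bianca₃*.

none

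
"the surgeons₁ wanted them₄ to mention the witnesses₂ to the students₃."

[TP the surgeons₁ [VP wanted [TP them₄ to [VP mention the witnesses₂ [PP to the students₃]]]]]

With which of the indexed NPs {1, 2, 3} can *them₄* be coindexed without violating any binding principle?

none

*them* is a pronoun, so Principle B applies: it must be free in its binding domain.
Binding domain of *them₄*: the matrix TP, whose subject is the surgeons₁.
*the surgeons₁* c-commands the pronoun within its binding domain → coindexation would violate Principle B.
*the witnesses₂*: the pronoun c-commands this R-expression → coindexation would violate Principle C on *the witnesses₂*.
*the students₃*: the pronoun c-commands this R-expression → coindexation would violate Principle C on *the students₃*.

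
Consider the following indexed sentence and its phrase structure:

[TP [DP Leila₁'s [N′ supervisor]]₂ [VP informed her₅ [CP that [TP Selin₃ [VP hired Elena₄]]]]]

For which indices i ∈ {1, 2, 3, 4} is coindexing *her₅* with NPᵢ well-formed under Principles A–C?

{1}

*her* is a pronoun, so Principle B applies: it must be free in its binding domain.
Binding domain of *her₅*: the matrix TP, whose subject is [Leila₁'s supervisor]₂.
*Leila₁* and the pronoun do not c-command one another → neither Principle B nor Principle C is at stake; coindexation permitted.
*[Leila₁'s supervisor]₂* c-commands the pronoun within its binding domain → coindexation would violate Principle B.
*Selin₃*: the pronoun c-commands this R-expression → coindexation would violate Principle C on *Selin₃*.
*Elena₄*: the pronoun c-commands this R-expression → coindexation would violate Principle C on *Elena₄*.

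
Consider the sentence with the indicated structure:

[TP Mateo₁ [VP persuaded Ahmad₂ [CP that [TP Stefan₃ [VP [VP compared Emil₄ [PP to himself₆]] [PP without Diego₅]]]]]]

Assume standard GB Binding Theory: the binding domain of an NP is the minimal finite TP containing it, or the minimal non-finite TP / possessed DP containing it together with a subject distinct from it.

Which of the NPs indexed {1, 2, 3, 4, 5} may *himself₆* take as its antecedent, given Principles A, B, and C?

{3, 4}

*himself* is an anaphor, so Principle A applies: it must be bound in its binding domain.
Binding domain of *himself₆*: the embedded TP, whose subject is Stefan₃.
*Mateo₁* c-commands the anaphor but is outside its binding domain → cannot satisfy Principle A.
*Ahmad₂* c-commands the anaphor but is outside its binding domain → cannot satisfy Principle A.
*Stefan₃* c-commands the anaphor within its binding domain → licit binder.
*Emil₄* c-commands the anaphor within its binding domain → licit binder.
*Diego₅* does not c-command the anaphor → cannot bind it.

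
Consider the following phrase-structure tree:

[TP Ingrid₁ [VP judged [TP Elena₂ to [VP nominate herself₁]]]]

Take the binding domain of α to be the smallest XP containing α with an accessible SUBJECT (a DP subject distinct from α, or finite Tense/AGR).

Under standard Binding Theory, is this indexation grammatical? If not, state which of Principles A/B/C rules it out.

The two coindexed NPs are *Ingrid₁* and *herself₁*.
*herself₁* is an anaphor. Principle A requires it to be bound within its binding domain — the embedded TP, whose subject is Elena₂.
Within that domain it is c-commanded by *Elena₂*, which does not share its index.
*Ingrid₁* does c-command the anaphor, but from outside its binding domain.
The anaphor is unbound in its domain → Principle A violation.

Principle A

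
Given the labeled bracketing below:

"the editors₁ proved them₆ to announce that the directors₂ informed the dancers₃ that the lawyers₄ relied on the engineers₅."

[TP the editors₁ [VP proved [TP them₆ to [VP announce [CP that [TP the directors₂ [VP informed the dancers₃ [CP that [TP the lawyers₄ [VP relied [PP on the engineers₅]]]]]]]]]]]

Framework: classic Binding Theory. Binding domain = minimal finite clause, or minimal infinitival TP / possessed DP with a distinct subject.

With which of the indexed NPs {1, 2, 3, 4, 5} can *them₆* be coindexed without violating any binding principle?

*them* is a pronoun, so Principle B applies: it must be free in its binding domain.
Binding domain of *them₆*: the matrix TP, whose subject is the editors₁.
*the editors₁* c-commands the pronoun within its binding domain → coindexation would violate Principle B.
*the directors₂*: the pronoun c-commands this R-expression → coindexation would violate Principle C on *the directors₂*.
*the dancers₃*: the pronoun c-commands this R-expression → coindexation would violate Principle C on *the dancers₃*.
*the lawyers₄*: the pronoun c-commands this R-expression → coindexation would violate Principle C on *the lawyers₄*.
*the engineers₅*: the pronoun c-commands this R-expression → coindexation would violate Principle C on *the engineers₅*.

none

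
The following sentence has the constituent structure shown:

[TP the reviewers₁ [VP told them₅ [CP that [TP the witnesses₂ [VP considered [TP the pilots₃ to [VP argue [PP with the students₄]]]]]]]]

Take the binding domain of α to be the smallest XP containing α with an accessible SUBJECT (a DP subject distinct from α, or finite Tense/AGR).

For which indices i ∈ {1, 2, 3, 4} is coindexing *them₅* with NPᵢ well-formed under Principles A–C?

*them* is a pronoun, so Principle B applies: it must be free in its binding domain.
Binding domain of *them₅*: the matrix TP, whose subject is the reviewers₁.
*the reviewers₁* c-commands the pronoun within its binding domain → coindexation would violate Principle B.
*the witnesses₂*: the pronoun c-commands this R-expression → coindexation would violate Principle C on *the witnesses₂*.
*the pilots₃*: the pronoun c-commands this R-expression → coindexation would violate Principle C on *the pilots₃*.
*the students₄*: the pronoun c-commands this R-expression → coindexation would violate Principle C on *the students₄*.

none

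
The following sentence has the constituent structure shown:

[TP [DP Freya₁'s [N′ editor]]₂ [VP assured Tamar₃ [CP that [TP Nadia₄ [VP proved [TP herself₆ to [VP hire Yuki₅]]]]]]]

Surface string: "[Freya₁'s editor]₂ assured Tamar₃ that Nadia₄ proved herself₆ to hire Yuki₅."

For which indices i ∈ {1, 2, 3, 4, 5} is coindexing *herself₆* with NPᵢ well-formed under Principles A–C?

{4}

*herself* is an anaphor, so Principle A applies: it must be bound in its binding domain.
Binding domain of *herself₆*: the embedded TP, whose subject is Nadia₄.
*Freya₁* does not c-command the anaphor → cannot bind it.
*[Freya₁'s editor]₂* c-commands the anaphor but is outside its binding domain → cannot satisfy Principle A.
*Tamar₃* c-commands the anaphor but is outside its binding domain → cannot satisfy Principle A.
*Nadia₄* c-commands the anaphor within its binding domain → licit binder.
*Yuki₅* does not c-command the anaphor → cannot bind it.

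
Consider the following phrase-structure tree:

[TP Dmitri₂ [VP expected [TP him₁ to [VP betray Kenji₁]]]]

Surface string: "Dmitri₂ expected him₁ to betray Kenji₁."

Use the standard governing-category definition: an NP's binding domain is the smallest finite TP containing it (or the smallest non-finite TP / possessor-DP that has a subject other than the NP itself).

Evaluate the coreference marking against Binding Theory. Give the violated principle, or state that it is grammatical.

Principle C

The two coindexed NPs are *him₁* and *Kenji₁*.
*Kenji₁* is an R-expression. Principle C requires it to be free everywhere.
*him₁* c-commands it and carries the same index.
The R-expression is bound → Principle C violation.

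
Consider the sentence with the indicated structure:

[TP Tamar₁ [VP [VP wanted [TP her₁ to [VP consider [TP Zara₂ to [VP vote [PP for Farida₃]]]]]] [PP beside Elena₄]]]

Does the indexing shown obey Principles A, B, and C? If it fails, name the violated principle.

The two coindexed NPs are *Tamar₁* and *her₁*.
*her₁* is a pronoun. Its binding domain is the matrix TP, whose subject is Tamar₁.
*Tamar₁* c-commands it within that domain and carries the same index.
The pronoun is locally bound → Principle B violation.

Principle B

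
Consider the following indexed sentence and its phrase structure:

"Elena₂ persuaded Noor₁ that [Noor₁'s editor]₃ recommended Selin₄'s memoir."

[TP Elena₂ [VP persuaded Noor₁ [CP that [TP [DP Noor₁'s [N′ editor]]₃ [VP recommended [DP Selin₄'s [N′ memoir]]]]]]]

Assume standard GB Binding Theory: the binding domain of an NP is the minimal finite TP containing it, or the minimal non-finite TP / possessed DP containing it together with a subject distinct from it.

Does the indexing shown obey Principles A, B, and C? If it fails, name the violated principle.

The two coindexed NPs are *Noor₁* (the higher occurrence) and *Noor₁* (the lower occurrence).
*Noor₁* (the lower occurrence) is an R-expression. Principle C requires it to be free everywhere.
*Noor₁* (the higher occurrence) c-commands it and carries the same index.
The R-expression is bound → Principle C violation.

Principle C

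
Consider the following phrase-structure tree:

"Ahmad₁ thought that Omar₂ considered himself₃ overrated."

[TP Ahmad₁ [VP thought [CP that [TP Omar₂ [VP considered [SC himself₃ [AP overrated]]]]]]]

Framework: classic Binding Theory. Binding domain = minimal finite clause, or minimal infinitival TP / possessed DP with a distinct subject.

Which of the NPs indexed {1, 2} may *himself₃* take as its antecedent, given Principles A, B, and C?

*himself* is an anaphor, so Principle A applies: it must be bound in its binding domain.
Binding domain of *himself₃*: the embedded TP, whose subject is Omar₂.
*Ahmad₁* c-commands the anaphor but is outside its binding domain → cannot satisfy Principle A.
*Omar₂* c-commands the anaphor within its binding domain → licit binder.

{2}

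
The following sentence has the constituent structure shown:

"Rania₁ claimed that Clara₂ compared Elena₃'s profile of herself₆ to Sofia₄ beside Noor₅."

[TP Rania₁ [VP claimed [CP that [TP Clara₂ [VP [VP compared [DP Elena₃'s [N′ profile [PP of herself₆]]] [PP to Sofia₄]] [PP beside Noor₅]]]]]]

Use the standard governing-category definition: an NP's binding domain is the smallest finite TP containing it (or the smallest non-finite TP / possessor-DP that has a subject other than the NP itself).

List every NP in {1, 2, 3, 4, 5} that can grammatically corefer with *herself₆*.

*herself* is an anaphor, so Principle A applies: it must be bound in its binding domain.
Binding domain of *herself₆*: the possessed DP, whose subject is Elena₃.
*Rania₁* c-commands the anaphor but is outside its binding domain → cannot satisfy Principle A.
*Clara₂* c-commands the anaphor but is outside its binding domain → cannot satisfy Principle A.
*Elena₃* c-commands the anaphor within its binding domain → licit binder.
*Sofia₄* does not c-command the anaphor → cannot bind it.
*Noor₅* does not c-command the anaphor → cannot bind it.

{3}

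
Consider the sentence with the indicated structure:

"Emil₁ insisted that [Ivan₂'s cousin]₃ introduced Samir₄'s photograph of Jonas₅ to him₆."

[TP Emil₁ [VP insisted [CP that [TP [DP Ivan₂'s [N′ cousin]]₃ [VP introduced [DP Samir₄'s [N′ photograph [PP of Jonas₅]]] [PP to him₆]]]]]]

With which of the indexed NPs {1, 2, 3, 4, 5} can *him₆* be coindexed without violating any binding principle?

*him* is a pronoun, so Principle B applies: it must be free in its binding domain.
Binding domain of *him₆*: the embedded TP, whose subject is [Ivan₂'s cousin]₃.
*Emil₁* c-commands the pronoun but from outside its binding domain, and is not c-commanded by it → coindexation permitted.
*Ivan₂* and the pronoun do not c-command one another → neither Principle B nor Principle C is at stake; coindexation permitted.
*[Ivan₂'s cousin]₃* c-commands the pronoun within its binding domain → coindexation would violate Principle B.
*Samir₄* and the pronoun do not c-command one another → neither Principle B nor Principle C is at stake; coindexation permitted.
*Jonas₅* and the pronoun do not c-command one another → neither Principle B nor Principle C is at stake; coindexation permitted.

{1, 2, 4, 5}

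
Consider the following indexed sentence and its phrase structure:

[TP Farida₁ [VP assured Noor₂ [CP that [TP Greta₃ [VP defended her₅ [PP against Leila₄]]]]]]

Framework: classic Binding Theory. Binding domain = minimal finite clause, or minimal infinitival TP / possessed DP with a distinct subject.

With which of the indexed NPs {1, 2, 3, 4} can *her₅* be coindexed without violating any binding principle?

*her* is a pronoun, so Principle B applies: it must be free in its binding domain.
Binding domain of *her₅*: the embedded TP, whose subject is Greta₃.
*Farida₁* c-commands the pronoun but from outside its binding domain, and is not c-commanded by it → coindexation permitted.
*Noor₂* c-commands the pronoun but from outside its binding domain, and is not c-commanded by it → coindexation permitted.
*Greta₃* c-commands the pronoun within its binding domain → coindexation would violate Principle B.
*Leila₄*: the pronoun c-commands this R-expression → coindexation would violate Principle C on *Leila₄*.

{1, 2}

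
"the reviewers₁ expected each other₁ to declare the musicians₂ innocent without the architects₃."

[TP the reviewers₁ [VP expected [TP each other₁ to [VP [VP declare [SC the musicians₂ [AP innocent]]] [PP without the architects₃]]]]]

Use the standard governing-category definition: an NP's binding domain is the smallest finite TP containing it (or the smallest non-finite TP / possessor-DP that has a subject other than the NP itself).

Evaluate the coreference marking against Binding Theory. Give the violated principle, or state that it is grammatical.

grammatical

The two coindexed NPs are *the reviewers₁* and *each other₁*.
*each other₁* is an anaphor; its binding domain is the matrix TP, whose subject is the reviewers₁. *the reviewers₁* c-commands it within that domain and shares its index, so Principle A is satisfied.
*the reviewers₁* is an R-expression; *each other₁* does not c-command it, and no other NP shares its index, so Principle C is satisfied.
All principles are respected.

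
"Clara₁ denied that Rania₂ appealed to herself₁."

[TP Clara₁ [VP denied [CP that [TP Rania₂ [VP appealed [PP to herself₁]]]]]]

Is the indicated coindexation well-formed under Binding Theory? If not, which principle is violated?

Principle A

The two coindexed NPs are *Clara₁* and *herself₁*.
*herself₁* is an anaphor. Principle A requires it to be bound within its binding domain — the embedded TP, whose subject is Rania₂.
Within that domain it is c-commanded by *Rania₂*, which does not share its index.
*Clara₁* does c-command the anaphor, but from outside its binding domain.
The anaphor is unbound in its domain → Principle A violation.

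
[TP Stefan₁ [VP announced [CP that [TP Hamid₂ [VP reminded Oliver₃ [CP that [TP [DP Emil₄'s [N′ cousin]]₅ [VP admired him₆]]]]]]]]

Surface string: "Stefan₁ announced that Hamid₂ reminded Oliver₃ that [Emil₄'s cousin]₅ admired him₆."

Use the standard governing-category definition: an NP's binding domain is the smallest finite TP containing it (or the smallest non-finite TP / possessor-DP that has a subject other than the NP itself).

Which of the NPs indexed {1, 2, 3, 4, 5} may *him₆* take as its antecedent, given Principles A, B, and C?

*him* is a pronoun, so Principle B applies: it must be free in its binding domain.
Binding domain of *him₆*: the embedded TP, whose subject is [Emil₄'s cousin]₅.
*Stefan₁* c-commands the pronoun but from outside its binding domain, and is not c-commanded by it → coindexation permitted.
*Hamid₂* c-commands the pronoun but from outside its binding domain, and is not c-commanded by it → coindexation permitted.
*Oliver₃* c-commands the pronoun but from outside its binding domain, and is not c-commanded by it → coindexation permitted.
*Emil₄* and the pronoun do not c-command one another → neither Principle B nor Principle C is at stake; coindexation permitted.
*[Emil₄'s cousin]₅* c-commands the pronoun within its binding domain → coindexation would violate Principle B.

{1, 2, 3, 4}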